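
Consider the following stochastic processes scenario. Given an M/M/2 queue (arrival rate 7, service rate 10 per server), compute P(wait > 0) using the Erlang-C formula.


a = lambda/mu = 0.7000
rho = a/c = 0.3500
Erlang-C formula applied:
C(c,a) = 0.1815

0.1815


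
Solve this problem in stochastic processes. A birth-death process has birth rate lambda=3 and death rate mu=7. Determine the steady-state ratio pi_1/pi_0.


For birth-death process, pi_n/pi_0 = (lambda/mu)^n
= (3/7)^1
= 0.4286

0.4286


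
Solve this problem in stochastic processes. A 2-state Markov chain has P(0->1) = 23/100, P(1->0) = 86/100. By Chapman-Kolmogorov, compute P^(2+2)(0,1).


P^4 = P^2 * P^2
Computing via matrix multiplication of the transition matrix.
Entry (0,1) of P^4 = 0.2110

0.2110


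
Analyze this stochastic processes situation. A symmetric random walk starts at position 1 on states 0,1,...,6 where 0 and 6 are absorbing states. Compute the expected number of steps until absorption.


For symmetric RW on 0,...,N with absorbing barriers, E(i) = i*(N-i)
E(1) = 1 * 5 = 5

5


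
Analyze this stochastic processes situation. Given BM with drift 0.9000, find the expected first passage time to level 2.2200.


Expected first passage time = a/mu
= 2.2200/0.9000
= 2.4667

2.4667


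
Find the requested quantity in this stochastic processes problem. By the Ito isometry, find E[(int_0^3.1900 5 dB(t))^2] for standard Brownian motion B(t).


By Ito isometry: E[(int f dB)^2] = int f^2 dt
= 5^2 * 3.1900
= 25 * 3.1900 = 79.7500

79.7500


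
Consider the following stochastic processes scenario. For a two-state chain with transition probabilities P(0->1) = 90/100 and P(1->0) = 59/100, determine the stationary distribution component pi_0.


Stationary distribution: pi_0 = p10/(p01+p10), pi_1 = p01/(p01+p10)
p01 = 0.9000, p10 = 0.5900
pi_0 = 0.3960

0.3960


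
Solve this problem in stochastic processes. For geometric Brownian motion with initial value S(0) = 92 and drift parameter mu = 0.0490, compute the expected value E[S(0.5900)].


E[S(t)] = S(0) * exp(mu * t)
= 92 * exp(0.0490 * 0.5900)
= 92 * 1.0293
= 94.6985

94.6985


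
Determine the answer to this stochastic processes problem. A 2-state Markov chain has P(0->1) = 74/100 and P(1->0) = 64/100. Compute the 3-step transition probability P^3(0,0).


Computing P^3 by matrix multiplication.
P = [[0.2600, 0.7400], [0.6400, 0.3600]]
After raising P to the power 3:
P^3(0,0) = 0.4343

0.4343


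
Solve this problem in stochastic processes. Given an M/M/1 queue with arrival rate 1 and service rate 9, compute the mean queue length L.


rho = 1/9 = 0.1111
L = rho/(1-rho)
= 0.1111/0.8889
= 0.1250

0.1250


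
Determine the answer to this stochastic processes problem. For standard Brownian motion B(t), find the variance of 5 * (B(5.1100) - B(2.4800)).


Var(alpha*(B(t)-B(s))) = alpha^2 * (t-s)
= 5^2 * (5.1100 - 2.4800)
= 25 * 2.6300
= 65.7500

65.7500


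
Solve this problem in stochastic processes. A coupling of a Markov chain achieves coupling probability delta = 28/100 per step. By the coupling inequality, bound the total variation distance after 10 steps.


TV distance bound <= (1-delta)^n
= (1 - 0.2800)^10
= 0.7200^10
= 0.0374

0.0374


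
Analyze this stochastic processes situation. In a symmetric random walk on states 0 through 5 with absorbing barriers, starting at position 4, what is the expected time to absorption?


For symmetric RW on 0,...,N with absorbing barriers, E(i) = i*(N-i)
E(4) = 4 * 1 = 4

4


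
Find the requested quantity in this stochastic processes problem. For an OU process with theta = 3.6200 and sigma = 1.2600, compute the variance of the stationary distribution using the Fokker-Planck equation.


Stationary variance = sigma^2 / (2*theta)
= 1.2600^2 / (2*3.6200)
= 1.5876 / 7.2400
= 0.2193

0.2193


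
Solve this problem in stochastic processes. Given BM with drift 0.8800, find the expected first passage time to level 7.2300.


Expected first passage time = a/mu
= 7.2300/0.8800
= 8.2159

8.2159


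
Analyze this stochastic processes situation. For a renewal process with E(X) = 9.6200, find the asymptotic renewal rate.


Long-run renewal rate = 1/E(X)
= 1/9.6200
= 0.1040

0.1040


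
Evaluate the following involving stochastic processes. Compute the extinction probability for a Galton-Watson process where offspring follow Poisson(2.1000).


Since mu = 2.1000 > 1, extinction prob q < 1.
Solve s = exp(mu*(s-1)) iteratively.
q = 0.1779

0.1779


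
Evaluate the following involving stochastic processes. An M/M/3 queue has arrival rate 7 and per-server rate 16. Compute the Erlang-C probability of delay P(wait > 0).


a = lambda/mu = 0.4375
rho = a/c = 0.1458
Erlang-C formula applied:
C(c,a) = 0.0105

0.0105


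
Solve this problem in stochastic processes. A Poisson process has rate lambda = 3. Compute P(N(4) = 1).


P(N(t)=k) = (lambda*t)^k * exp(-lambda*t) / k!
lambda*t = 12
= 12^1 * exp(-12) / 1!
= 12 * 6.1442e-06 / 1
= 7.3731e-05

7.3731e-05


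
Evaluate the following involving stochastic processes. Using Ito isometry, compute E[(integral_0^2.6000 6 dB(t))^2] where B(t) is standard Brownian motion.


By Ito isometry: E[(int f dB)^2] = int f^2 dt
= 6^2 * 2.6000
= 36 * 2.6000 = 93.6000

93.6000


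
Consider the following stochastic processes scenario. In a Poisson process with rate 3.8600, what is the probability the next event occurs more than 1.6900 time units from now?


P(X > t) = exp(-lambda * t)
= exp(-3.8600 * 1.6900)
= exp(-6.5234) = 0.0015

0.0015


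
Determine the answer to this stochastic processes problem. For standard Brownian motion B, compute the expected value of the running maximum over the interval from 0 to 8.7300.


E(max B(s)) = sqrt(2t/pi)
= sqrt(2*8.7300/pi)
= sqrt(5.5577)
= 2.3575

2.3575


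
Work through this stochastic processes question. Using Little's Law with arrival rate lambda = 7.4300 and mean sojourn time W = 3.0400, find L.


Little's Law: L = lambda * W
= 7.4300 * 3.0400
= 22.5872

22.5872


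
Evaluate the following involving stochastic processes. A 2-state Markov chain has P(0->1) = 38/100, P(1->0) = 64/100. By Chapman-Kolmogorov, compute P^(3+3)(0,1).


P^6 = P^3 * P^3
Computing via matrix multiplication of the transition matrix.
Entry (0,1) of P^6 = 0.3725

0.3725


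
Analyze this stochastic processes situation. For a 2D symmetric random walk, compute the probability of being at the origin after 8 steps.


P = C(8,4)^2 / 4^8
= 70^2 / 65536
= 4900 / 65536
= 0.0748

0.0748


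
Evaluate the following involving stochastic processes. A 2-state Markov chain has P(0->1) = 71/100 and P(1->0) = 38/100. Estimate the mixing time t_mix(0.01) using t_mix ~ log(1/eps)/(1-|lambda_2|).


lambda_2 = |1 - p01 - p10| = |1 - 0.7100 - 0.3800| = 0.0900
t_mix ~ log(1/eps)/(1 - |lambda_2|)
= log(100)/(1 - 0.0900) = 4.6052/0.9100
= 5.0606

5.0606


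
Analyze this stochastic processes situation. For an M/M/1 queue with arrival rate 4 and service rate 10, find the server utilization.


rho = lambda/mu
= 4/10
= 0.4000

0.4000


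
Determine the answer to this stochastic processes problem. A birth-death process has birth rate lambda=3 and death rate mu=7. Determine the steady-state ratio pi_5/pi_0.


For birth-death process, pi_n/pi_0 = (lambda/mu)^n
= (3/7)^5
= 0.0145

0.0145


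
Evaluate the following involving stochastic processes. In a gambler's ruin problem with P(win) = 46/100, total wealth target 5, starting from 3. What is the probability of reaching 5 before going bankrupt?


Gambler's ruin formula:
r = q/p = 0.5400/0.4600 = 1.1739
P(win) = (1 - r^i)/(1 - r^N)
= (1 - 1.1739^3)/(1 - 1.1739^5)
= 0.5025

0.5025


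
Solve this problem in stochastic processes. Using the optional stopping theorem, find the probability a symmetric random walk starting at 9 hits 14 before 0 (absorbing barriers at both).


By optional stopping theorem: E(M at tau) = M(0) = 9
P(hit 14)*14 + P(hit 0)*0 = 9
P(hit 14) = (9 - 0)/(14 - 0) = 9/14 = 0.6429

0.6429


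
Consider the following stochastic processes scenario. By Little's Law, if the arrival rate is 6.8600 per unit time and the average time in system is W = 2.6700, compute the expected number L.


Little's Law: L = lambda * W
= 6.8600 * 2.6700
= 18.3162

18.3162


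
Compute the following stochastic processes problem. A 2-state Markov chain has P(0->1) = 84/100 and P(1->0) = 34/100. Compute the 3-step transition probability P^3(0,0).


Computing P^3 by matrix multiplication.
P = [[0.1600, 0.8400], [0.3400, 0.6600]]
After raising P to the power 3:
P^3(0,0) = 0.2840

0.2840


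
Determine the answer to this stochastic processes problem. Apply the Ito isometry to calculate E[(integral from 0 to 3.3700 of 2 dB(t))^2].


By Ito isometry: E[(int f dB)^2] = int f^2 dt
= 2^2 * 3.3700
= 4 * 3.3700 = 13.4800

13.4800


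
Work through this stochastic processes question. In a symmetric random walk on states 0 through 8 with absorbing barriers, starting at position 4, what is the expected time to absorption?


For symmetric RW on 0,...,N with absorbing barriers, E(i) = i*(N-i)
E(4) = 4 * 4 = 16

16


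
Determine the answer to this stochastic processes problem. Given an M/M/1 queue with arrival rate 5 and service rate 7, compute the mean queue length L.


rho = 5/7 = 0.7143
L = rho/(1-rho)
= 0.7143/0.2857
= 2.5000

2.5000


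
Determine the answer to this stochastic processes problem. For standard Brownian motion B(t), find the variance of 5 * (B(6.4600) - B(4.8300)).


Var(alpha*(B(t)-B(s))) = alpha^2 * (t-s)
= 5^2 * (6.4600 - 4.8300)
= 25 * 1.6300
= 40.7500

40.7500


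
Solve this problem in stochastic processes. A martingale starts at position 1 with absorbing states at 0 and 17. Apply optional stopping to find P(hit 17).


By optional stopping theorem: E(M at tau) = M(0) = 1
P(hit 17)*17 + P(hit 0)*0 = 1
P(hit 17) = (1 - 0)/(17 - 0) = 1/17 = 0.0588

0.0588


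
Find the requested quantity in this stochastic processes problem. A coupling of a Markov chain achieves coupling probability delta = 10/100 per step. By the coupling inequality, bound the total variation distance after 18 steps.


TV distance bound <= (1-delta)^n
= (1 - 0.1000)^18
= 0.9000^18
= 0.1501

0.1501


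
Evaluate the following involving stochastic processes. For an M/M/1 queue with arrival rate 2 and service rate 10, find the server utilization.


rho = lambda/mu
= 2/10
= 0.2000

0.2000


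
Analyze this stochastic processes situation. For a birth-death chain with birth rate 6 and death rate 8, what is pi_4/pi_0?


For birth-death process, pi_n/pi_0 = (lambda/mu)^n
= (6/8)^4
= 0.3164

0.3164


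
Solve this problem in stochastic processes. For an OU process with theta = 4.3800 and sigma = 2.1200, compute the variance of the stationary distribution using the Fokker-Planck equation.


Stationary variance = sigma^2 / (2*theta)
= 2.1200^2 / (2*4.3800)
= 4.4944 / 8.7600
= 0.5131

0.5131


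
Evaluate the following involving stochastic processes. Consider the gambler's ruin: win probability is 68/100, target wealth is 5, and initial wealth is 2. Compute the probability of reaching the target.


Gambler's ruin formula:
r = q/p = 0.3200/0.6800 = 0.4706
P(win) = (1 - r^i)/(1 - r^N)
= (1 - 0.4706^2)/(1 - 0.4706^5)
= 0.7969

0.7969


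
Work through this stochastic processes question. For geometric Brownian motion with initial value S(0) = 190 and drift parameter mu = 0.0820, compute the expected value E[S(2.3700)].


E[S(t)] = S(0) * exp(mu * t)
= 190 * exp(0.0820 * 2.3700)
= 190 * 1.2145
= 230.7567

230.7567


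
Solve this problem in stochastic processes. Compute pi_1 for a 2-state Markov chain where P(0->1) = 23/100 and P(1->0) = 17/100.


Stationary distribution: pi_0 = p10/(p01+p10), pi_1 = p01/(p01+p10)
p01 = 0.2300, p10 = 0.1700
pi_1 = 0.5750

0.5750


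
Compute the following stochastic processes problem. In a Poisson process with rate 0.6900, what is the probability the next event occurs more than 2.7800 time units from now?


P(X > t) = exp(-lambda * t)
= exp(-0.6900 * 2.7800)
= exp(-1.9182) = 0.1469

0.1469


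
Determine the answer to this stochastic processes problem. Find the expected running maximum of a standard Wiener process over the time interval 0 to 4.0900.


E(max B(s)) = sqrt(2t/pi)
= sqrt(2*4.0900/pi)
= sqrt(2.6038)
= 1.6136

1.6136


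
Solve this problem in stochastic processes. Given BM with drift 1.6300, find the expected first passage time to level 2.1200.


Expected first passage time = a/mu
= 2.1200/1.6300
= 1.3006

1.3006


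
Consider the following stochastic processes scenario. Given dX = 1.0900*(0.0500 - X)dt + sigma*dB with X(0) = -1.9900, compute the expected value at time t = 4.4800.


E[X(t)] = mu + (X(0) - mu)*exp(-theta*t)
= 0.0500 + (-1.9900 - 0.0500)*exp(-1.0900*4.4800)
= 0.0500 + -2.0400 * 0.0076
= 0.0346

0.0346


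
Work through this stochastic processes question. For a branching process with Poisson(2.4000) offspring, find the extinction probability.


Since mu = 2.4000 > 1, extinction prob q < 1.
Solve s = exp(mu*(s-1)) iteratively.
q = 0.1214

0.1214


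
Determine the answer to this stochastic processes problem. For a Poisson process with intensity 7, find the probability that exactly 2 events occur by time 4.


P(N(t)=k) = (lambda*t)^k * exp(-lambda*t) / k!
lambda*t = 28
= 28^2 * exp(-28) / 2!
= 784 * 6.9144e-13 / 2
= 2.7104e-10

2.7104e-10


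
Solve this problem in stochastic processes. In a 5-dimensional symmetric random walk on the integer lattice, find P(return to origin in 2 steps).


P(return in 2 steps) = P(reverse first step) = 1/(2d)
= 1/10
= 0.1000

0.1000


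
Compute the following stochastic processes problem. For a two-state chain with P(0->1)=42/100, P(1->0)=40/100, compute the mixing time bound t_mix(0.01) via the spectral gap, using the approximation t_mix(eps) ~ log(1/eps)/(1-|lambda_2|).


lambda_2 = |1 - p01 - p10| = |1 - 0.4200 - 0.4000| = 0.1800
t_mix ~ log(1/eps)/(1 - |lambda_2|)
= log(100)/(1 - 0.1800) = 4.6052/0.8200
= 5.6161

5.6161


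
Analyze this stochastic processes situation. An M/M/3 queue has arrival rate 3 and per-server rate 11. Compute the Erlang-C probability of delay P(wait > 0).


a = lambda/mu = 0.2727
rho = a/c = 0.0909
Erlang-C formula applied:
C(c,a) = 0.0028

0.0028


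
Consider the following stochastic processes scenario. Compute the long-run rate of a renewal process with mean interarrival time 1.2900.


Long-run renewal rate = 1/E(X)
= 1/1.2900
= 0.7752

0.7752


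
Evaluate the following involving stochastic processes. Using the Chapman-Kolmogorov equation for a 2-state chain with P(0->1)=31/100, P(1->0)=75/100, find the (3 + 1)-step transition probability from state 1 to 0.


P^4 = P^3 * P^1
Computing via matrix multiplication of the transition matrix.
Entry (1,0) of P^4 = 0.7075

0.7075


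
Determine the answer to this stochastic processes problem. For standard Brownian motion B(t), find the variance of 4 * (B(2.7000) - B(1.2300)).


Var(alpha*(B(t)-B(s))) = alpha^2 * (t-s)
= 4^2 * (2.7000 - 1.2300)
= 16 * 1.4700
= 23.5200

23.5200


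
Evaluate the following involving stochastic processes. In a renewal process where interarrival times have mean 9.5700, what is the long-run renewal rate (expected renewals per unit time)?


Long-run renewal rate = 1/E(X)
= 1/9.5700
= 0.1045

0.1045


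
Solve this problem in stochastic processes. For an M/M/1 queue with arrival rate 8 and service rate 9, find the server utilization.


rho = lambda/mu
= 8/9
= 0.8889

0.8889


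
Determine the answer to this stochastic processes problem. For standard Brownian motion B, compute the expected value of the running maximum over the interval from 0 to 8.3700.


E(max B(s)) = sqrt(2t/pi)
= sqrt(2*8.3700/pi)
= sqrt(5.3285)
= 2.3084

2.3084


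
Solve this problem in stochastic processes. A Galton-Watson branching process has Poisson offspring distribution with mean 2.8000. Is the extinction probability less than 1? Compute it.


Since mu = 2.8000 > 1, extinction prob q < 1.
Solve s = exp(mu*(s-1)) iteratively.
q = 0.0750

0.0750


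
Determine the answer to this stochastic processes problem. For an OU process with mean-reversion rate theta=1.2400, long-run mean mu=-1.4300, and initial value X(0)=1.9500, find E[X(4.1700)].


E[X(t)] = mu + (X(0) - mu)*exp(-theta*t)
= -1.4300 + (1.9500 - -1.4300)*exp(-1.2400*4.1700)
= -1.4300 + 3.3800 * 0.0057
= -1.4108

-1.4108


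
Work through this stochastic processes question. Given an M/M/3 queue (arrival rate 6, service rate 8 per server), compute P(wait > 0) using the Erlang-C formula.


a = lambda/mu = 0.7500
rho = a/c = 0.2500
Erlang-C formula applied:
C(c,a) = 0.0441

0.0441


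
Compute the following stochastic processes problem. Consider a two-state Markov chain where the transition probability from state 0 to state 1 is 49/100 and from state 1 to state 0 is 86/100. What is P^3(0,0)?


Computing P^3 by matrix multiplication.
P = [[0.5100, 0.4900], [0.8600, 0.1400]]
After raising P to the power 3:
P^3(0,0) = 0.6215

0.6215


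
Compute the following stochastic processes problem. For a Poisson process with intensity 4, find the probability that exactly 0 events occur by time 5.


P(N(t)=k) = (lambda*t)^k * exp(-lambda*t) / k!
lambda*t = 20
= 20^0 * exp(-20) / 0!
= 1 * 2.0612e-09 / 1
= 2.0612e-09

2.0612e-09


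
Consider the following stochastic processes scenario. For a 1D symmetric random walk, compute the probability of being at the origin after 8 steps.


P(S(8) = 0) = C(8,4) / 4^4
= 70 / 256
= 0.2734

0.2734


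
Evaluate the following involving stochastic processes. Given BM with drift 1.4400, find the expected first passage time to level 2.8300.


Expected first passage time = a/mu
= 2.8300/1.4400
= 1.9653

1.9653


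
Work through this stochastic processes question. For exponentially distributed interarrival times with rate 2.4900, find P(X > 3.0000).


P(X > t) = exp(-lambda * t)
= exp(-2.4900 * 3.0000)
= exp(-7.4700) = 5.6993e-04

5.6993e-04


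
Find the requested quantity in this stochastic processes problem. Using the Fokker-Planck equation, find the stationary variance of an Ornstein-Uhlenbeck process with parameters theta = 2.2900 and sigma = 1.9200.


Stationary variance = sigma^2 / (2*theta)
= 1.9200^2 / (2*2.2900)
= 3.6864 / 4.5800
= 0.8049

0.8049


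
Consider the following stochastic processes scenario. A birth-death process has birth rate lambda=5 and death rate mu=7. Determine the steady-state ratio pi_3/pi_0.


For birth-death process, pi_n/pi_0 = (lambda/mu)^n
= (5/7)^3
= 0.3644

0.3644


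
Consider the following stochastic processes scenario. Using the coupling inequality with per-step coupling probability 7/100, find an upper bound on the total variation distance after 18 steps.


TV distance bound <= (1-delta)^n
= (1 - 0.0700)^18
= 0.9300^18
= 0.2708

0.2708


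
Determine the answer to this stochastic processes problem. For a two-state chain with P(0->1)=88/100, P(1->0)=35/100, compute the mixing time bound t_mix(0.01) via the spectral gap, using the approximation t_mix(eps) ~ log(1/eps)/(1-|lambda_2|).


lambda_2 = |1 - p01 - p10| = |1 - 0.8800 - 0.3500| = 0.2300
t_mix ~ log(1/eps)/(1 - |lambda_2|)
= log(100)/(1 - 0.2300) = 4.6052/0.7700
= 5.9807

5.9807


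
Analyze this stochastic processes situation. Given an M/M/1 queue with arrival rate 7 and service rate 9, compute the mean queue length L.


rho = 7/9 = 0.7778
L = rho/(1-rho)
= 0.7778/0.2222
= 3.5000

3.5000


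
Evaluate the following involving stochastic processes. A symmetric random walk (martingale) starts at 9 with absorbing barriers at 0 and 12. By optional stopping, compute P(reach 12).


By optional stopping theorem: E(M at tau) = M(0) = 9
P(hit 12)*12 + P(hit 0)*0 = 9
P(hit 12) = (9 - 0)/(12 - 0) = 3/4 = 0.7500

0.7500


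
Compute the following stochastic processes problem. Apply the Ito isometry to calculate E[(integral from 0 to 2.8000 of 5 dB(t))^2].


By Ito isometry: E[(int f dB)^2] = int f^2 dt
= 5^2 * 2.8000
= 25 * 2.8000 = 70.0000

70.0000


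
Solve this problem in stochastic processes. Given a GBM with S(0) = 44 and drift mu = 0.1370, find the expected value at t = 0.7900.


E[S(t)] = S(0) * exp(mu * t)
= 44 * exp(0.1370 * 0.7900)
= 44 * 1.1143
= 49.0294

49.0294


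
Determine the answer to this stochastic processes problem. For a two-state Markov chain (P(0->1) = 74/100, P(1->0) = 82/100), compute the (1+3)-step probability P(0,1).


P^4 = P^1 * P^3
Computing via matrix multiplication of the transition matrix.
Entry (0,1) of P^4 = 0.4277

0.4277


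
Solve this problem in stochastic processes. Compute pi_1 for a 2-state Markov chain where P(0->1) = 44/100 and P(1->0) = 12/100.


Stationary distribution: pi_0 = p10/(p01+p10), pi_1 = p01/(p01+p10)
p01 = 0.4400, p10 = 0.1200
pi_1 = 0.7857

0.7857


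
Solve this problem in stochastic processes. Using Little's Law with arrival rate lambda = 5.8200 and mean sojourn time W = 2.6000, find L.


Little's Law: L = lambda * W
= 5.8200 * 2.6000
= 15.1320

15.1320


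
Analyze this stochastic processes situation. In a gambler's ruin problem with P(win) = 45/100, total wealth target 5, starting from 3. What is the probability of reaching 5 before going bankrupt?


Gambler's ruin formula:
r = q/p = 0.5500/0.4500 = 1.2222
P(win) = (1 - r^i)/(1 - r^N)
= (1 - 1.2222^3)/(1 - 1.2222^5)
= 0.4780

0.4780


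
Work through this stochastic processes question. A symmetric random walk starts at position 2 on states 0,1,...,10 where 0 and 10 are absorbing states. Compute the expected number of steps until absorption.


For symmetric RW on 0,...,N with absorbing barriers, E(i) = i*(N-i)
E(2) = 2 * 8 = 16

16


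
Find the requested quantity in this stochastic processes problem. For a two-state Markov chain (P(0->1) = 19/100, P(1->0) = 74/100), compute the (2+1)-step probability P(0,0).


P^3 = P^2 * P^1
Computing via matrix multiplication of the transition matrix.
Entry (0,0) of P^3 = 0.7958

0.7958


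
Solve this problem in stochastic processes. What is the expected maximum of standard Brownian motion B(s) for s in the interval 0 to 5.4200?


E(max B(s)) = sqrt(2t/pi)
= sqrt(2*5.4200/pi)
= sqrt(3.4505)
= 1.8575

1.8575


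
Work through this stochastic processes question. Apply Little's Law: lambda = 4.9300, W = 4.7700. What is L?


Little's Law: L = lambda * W
= 4.9300 * 4.7700
= 23.5161

23.5161


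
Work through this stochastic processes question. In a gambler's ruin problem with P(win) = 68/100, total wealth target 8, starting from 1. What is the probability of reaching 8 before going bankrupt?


Gambler's ruin formula:
r = q/p = 0.3200/0.6800 = 0.4706
P(win) = (1 - r^i)/(1 - r^N)
= (1 - 0.4706^1)/(1 - 0.4706^8)
= 0.5307

0.5307


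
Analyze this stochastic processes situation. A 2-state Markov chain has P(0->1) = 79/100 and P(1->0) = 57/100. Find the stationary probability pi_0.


Stationary distribution: pi_0 = p10/(p01+p10), pi_1 = p01/(p01+p10)
p01 = 0.7900, p10 = 0.5700
pi_0 = 0.4191

0.4191


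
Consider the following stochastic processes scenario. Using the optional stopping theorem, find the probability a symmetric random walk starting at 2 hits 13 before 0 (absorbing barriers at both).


By optional stopping theorem: E(M at tau) = M(0) = 2
P(hit 13)*13 + P(hit 0)*0 = 2
P(hit 13) = (2 - 0)/(13 - 0) = 2/13 = 0.1538

0.1538


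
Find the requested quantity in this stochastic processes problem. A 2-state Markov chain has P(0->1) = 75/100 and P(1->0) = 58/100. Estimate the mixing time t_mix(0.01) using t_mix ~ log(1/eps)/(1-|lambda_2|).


lambda_2 = |1 - p01 - p10| = |1 - 0.7500 - 0.5800| = 0.3300
t_mix ~ log(1/eps)/(1 - |lambda_2|)
= log(100)/(1 - 0.3300) = 4.6052/0.6700
= 6.8734

6.8734


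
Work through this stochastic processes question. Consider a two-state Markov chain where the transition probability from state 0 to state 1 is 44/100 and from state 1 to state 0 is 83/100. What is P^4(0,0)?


Computing P^4 by matrix multiplication.
P = [[0.5600, 0.4400], [0.8300, 0.1700]]
After raising P to the power 4:
P^4(0,0) = 0.6554

0.6554


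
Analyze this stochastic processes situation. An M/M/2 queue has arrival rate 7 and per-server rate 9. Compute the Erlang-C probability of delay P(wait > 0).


a = lambda/mu = 0.7778
rho = a/c = 0.3889
Erlang-C formula applied:
C(c,a) = 0.2178

0.2178


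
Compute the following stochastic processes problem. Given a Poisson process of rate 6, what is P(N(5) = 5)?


P(N(t)=k) = (lambda*t)^k * exp(-lambda*t) / k!
lambda*t = 30
= 30^5 * exp(-30) / 5!
= 24300000 * 9.3576e-14 / 120
= 1.8949e-08

1.8949e-08


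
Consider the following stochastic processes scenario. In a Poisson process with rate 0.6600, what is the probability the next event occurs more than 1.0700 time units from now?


P(X > t) = exp(-lambda * t)
= exp(-0.6600 * 1.0700)
= exp(-0.7062) = 0.4935

0.4935


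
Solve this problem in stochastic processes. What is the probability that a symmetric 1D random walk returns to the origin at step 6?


P(S(6) = 0) = C(6,3) / 4^3
= 20 / 64
= 0.3125

0.3125


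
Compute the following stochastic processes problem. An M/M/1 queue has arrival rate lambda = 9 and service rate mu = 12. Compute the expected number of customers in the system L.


rho = 9/12 = 0.7500
L = rho/(1-rho)
= 0.7500/0.2500
= 3.0000

3.0000


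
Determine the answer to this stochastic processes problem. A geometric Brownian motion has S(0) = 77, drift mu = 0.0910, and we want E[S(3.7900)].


E[S(t)] = S(0) * exp(mu * t)
= 77 * exp(0.0910 * 3.7900)
= 77 * 1.4118
= 108.7113

108.7113


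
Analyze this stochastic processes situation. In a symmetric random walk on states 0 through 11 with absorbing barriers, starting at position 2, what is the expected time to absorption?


For symmetric RW on 0,...,N with absorbing barriers, E(i) = i*(N-i)
E(2) = 2 * 9 = 18

18


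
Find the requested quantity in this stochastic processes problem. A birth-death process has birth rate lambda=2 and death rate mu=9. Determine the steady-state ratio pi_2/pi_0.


For birth-death process, pi_n/pi_0 = (lambda/mu)^n
= (2/9)^2
= 0.0494

0.0494


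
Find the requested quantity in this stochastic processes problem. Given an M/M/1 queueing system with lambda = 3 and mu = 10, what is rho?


rho = lambda/mu
= 3/10
= 0.3000

0.3000


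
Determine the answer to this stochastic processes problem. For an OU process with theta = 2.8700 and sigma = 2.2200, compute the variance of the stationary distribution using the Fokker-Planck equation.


Stationary variance = sigma^2 / (2*theta)
= 2.2200^2 / (2*2.8700)
= 4.9284 / 5.7400
= 0.8586

0.8586


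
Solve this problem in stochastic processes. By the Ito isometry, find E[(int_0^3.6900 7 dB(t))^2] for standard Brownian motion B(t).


By Ito isometry: E[(int f dB)^2] = int f^2 dt
= 7^2 * 3.6900
= 49 * 3.6900 = 180.8100

180.8100


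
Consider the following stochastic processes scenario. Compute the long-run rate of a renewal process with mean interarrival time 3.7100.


Long-run renewal rate = 1/E(X)
= 1/3.7100
= 0.2695

0.2695


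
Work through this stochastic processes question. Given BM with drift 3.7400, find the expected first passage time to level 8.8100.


Expected first passage time = a/mu
= 8.8100/3.7400
= 2.3556

2.3556


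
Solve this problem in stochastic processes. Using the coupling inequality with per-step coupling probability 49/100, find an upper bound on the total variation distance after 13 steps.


TV distance bound <= (1-delta)^n
= (1 - 0.4900)^13
= 0.5100^13
= 1.5791e-04

1.5791e-04


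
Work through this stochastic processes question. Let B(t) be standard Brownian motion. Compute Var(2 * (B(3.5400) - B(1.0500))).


Var(alpha*(B(t)-B(s))) = alpha^2 * (t-s)
= 2^2 * (3.5400 - 1.0500)
= 4 * 2.4900
= 9.9600

9.9600


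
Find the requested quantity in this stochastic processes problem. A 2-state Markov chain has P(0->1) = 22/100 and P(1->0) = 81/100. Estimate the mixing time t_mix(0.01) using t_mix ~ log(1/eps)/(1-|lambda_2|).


lambda_2 = |1 - p01 - p10| = |1 - 0.2200 - 0.8100| = 0.0300
t_mix ~ log(1/eps)/(1 - |lambda_2|)
= log(100)/(1 - 0.0300) = 4.6052/0.9700
= 4.7476

4.7476


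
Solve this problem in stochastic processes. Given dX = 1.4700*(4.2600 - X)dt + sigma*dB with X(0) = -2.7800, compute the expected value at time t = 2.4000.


E[X(t)] = mu + (X(0) - mu)*exp(-theta*t)
= 4.2600 + (-2.7800 - 4.2600)*exp(-1.4700*2.4000)
= 4.2600 + -7.0400 * 0.0294
= 4.0533

4.0533


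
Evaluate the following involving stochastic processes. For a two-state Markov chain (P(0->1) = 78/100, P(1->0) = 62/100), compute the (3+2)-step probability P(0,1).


P^5 = P^3 * P^2
Computing via matrix multiplication of the transition matrix.
Entry (0,1) of P^5 = 0.5628

0.5628


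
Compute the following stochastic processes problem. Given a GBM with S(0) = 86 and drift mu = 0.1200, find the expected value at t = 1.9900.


E[S(t)] = S(0) * exp(mu * t)
= 86 * exp(0.1200 * 1.9900)
= 86 * 1.2697
= 109.1963

109.1963


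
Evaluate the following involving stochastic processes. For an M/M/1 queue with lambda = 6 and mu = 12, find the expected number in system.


rho = 6/12 = 0.5000
L = rho/(1-rho)
= 0.5000/0.5000
= 1.0000

1.0000


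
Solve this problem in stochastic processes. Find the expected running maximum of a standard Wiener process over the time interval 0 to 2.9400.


E(max B(s)) = sqrt(2t/pi)
= sqrt(2*2.9400/pi)
= sqrt(1.8717)
= 1.3681

1.3681


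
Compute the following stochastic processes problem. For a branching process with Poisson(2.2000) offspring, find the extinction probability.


Since mu = 2.2000 > 1, extinction prob q < 1.
Solve s = exp(mu*(s-1)) iteratively.
q = 0.1563

0.1563


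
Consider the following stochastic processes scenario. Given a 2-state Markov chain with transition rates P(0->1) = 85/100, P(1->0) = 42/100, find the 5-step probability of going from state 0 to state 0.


Computing P^5 by matrix multiplication.
P = [[0.1500, 0.8500], [0.4200, 0.5800]]
After raising P to the power 5:
P^5(0,0) = 0.3297

0.3297


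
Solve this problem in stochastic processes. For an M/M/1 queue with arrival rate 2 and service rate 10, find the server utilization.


rho = lambda/mu
= 2/10
= 0.2000

0.2000


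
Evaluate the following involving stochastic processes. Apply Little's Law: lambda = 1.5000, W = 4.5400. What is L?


Little's Law: L = lambda * W
= 1.5000 * 4.5400
= 6.8100

6.8100


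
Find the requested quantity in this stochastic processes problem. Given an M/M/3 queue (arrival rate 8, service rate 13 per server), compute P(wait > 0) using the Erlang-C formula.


a = lambda/mu = 0.6154
rho = a/c = 0.2051
Erlang-C formula applied:
C(c,a) = 0.0264

0.0264


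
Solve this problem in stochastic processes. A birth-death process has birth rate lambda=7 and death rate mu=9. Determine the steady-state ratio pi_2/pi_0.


For birth-death process, pi_n/pi_0 = (lambda/mu)^n
= (7/9)^2
= 0.6049

0.6049


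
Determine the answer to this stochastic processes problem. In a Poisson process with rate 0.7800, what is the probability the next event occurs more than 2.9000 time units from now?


P(X > t) = exp(-lambda * t)
= exp(-0.7800 * 2.9000)
= exp(-2.2620) = 0.1041

0.1041


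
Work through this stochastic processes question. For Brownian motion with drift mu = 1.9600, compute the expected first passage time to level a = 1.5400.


Expected first passage time = a/mu
= 1.5400/1.9600
= 0.7857

0.7857


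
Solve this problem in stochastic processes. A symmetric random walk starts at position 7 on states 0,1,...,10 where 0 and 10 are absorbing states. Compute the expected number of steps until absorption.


For symmetric RW on 0,...,N with absorbing barriers, E(i) = i*(N-i)
E(7) = 7 * 3 = 21

21


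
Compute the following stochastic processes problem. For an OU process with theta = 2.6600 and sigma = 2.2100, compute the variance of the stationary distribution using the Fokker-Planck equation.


Stationary variance = sigma^2 / (2*theta)
= 2.2100^2 / (2*2.6600)
= 4.8841 / 5.3200
= 0.9181

0.9181


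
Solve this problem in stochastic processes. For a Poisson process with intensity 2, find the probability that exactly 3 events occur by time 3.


P(N(t)=k) = (lambda*t)^k * exp(-lambda*t) / k!
lambda*t = 6
= 6^3 * exp(-6) / 3!
= 216 * 0.0025 / 6
= 0.0892

0.0892


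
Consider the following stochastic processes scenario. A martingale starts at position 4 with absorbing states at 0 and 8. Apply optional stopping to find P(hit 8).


By optional stopping theorem: E(M at tau) = M(0) = 4
P(hit 8)*8 + P(hit 0)*0 = 4
P(hit 8) = (4 - 0)/(8 - 0) = 1/2 = 0.5000

0.5000


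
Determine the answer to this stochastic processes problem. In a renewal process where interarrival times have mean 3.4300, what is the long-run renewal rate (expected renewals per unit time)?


Long-run renewal rate = 1/E(X)
= 1/3.4300
= 0.2915

0.2915


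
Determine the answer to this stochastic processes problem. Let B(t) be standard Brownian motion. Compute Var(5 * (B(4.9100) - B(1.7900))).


Var(alpha*(B(t)-B(s))) = alpha^2 * (t-s)
= 5^2 * (4.9100 - 1.7900)
= 25 * 3.1200
= 78.0000

78.0000


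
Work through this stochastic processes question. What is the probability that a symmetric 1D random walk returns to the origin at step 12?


P(S(12) = 0) = C(12,6) / 4^6
= 924 / 4096
= 0.2256

0.2256


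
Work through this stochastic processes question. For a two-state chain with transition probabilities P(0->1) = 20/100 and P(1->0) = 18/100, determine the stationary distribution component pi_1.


Stationary distribution: pi_0 = p10/(p01+p10), pi_1 = p01/(p01+p10)
p01 = 0.2000, p10 = 0.1800
pi_1 = 0.5263

0.5263


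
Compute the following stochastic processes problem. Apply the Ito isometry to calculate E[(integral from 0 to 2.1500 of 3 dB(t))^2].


By Ito isometry: E[(int f dB)^2] = int f^2 dt
= 3^2 * 2.1500
= 9 * 2.1500 = 19.3500

19.3500


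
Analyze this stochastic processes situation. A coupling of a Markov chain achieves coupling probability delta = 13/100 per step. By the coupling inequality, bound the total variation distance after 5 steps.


TV distance bound <= (1-delta)^n
= (1 - 0.1300)^5
= 0.8700^5
= 0.4984

0.4984


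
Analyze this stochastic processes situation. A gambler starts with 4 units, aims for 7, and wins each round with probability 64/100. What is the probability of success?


Gambler's ruin formula:
r = q/p = 0.3600/0.6400 = 0.5625
P(win) = (1 - r^i)/(1 - r^N)
= (1 - 0.5625^4)/(1 - 0.5625^7)
= 0.9162

0.9162


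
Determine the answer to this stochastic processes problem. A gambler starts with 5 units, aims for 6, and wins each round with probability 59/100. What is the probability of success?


Gambler's ruin formula:
r = q/p = 0.4100/0.5900 = 0.6949
P(win) = (1 - r^i)/(1 - r^N)
= (1 - 0.6949^5)/(1 - 0.6949^6)
= 0.9443

0.9443


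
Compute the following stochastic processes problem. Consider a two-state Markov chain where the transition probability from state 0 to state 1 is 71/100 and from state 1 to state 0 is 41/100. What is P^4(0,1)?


Computing P^4 by matrix multiplication.
P = [[0.2900, 0.7100], [0.4100, 0.5900]]
After raising P to the power 4:
P^4(0,1) = 0.6338

0.6338


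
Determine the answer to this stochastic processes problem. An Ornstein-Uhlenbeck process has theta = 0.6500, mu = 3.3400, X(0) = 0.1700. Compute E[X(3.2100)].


E[X(t)] = mu + (X(0) - mu)*exp(-theta*t)
= 3.3400 + (0.1700 - 3.3400)*exp(-0.6500*3.2100)
= 3.3400 + -3.1700 * 0.1241
= 2.9465

2.9465


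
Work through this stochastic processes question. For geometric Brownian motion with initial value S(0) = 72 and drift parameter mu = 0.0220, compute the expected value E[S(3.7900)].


E[S(t)] = S(0) * exp(mu * t)
= 72 * exp(0.0220 * 3.7900)
= 72 * 1.0870
= 78.2607

78.2607


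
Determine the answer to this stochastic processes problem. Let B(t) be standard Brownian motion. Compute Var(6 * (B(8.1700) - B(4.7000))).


Var(alpha*(B(t)-B(s))) = alpha^2 * (t-s)
= 6^2 * (8.1700 - 4.7000)
= 36 * 3.4700
= 124.9200

124.9200


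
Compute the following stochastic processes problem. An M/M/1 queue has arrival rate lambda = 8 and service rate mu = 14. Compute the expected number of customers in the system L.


rho = 8/14 = 0.5714
L = rho/(1-rho)
= 0.5714/0.4286
= 1.3333

1.3333


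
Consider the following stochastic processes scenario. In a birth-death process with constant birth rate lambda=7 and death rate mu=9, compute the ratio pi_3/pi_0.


For birth-death process, pi_n/pi_0 = (lambda/mu)^n
= (7/9)^3
= 0.4705

0.4705


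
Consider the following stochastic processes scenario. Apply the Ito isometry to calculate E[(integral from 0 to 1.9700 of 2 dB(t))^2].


By Ito isometry: E[(int f dB)^2] = int f^2 dt
= 2^2 * 1.9700
= 4 * 1.9700 = 7.8800

7.8800


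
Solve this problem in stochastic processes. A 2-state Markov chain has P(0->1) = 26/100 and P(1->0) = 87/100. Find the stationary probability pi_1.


Stationary distribution: pi_0 = p10/(p01+p10), pi_1 = p01/(p01+p10)
p01 = 0.2600, p10 = 0.8700
pi_1 = 0.2301

0.2301


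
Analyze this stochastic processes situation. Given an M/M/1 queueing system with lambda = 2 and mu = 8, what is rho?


rho = lambda/mu
= 2/8
= 0.2500

0.2500


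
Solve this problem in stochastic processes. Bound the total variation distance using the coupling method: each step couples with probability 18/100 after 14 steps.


TV distance bound <= (1-delta)^n
= (1 - 0.1800)^14
= 0.8200^14
= 0.0621

0.0621


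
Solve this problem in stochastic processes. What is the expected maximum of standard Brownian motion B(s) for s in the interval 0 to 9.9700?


E(max B(s)) = sqrt(2t/pi)
= sqrt(2*9.9700/pi)
= sqrt(6.3471)
= 2.5193

2.5193


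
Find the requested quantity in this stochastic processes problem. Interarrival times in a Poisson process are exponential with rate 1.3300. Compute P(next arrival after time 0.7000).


P(X > t) = exp(-lambda * t)
= exp(-1.3300 * 0.7000)
= exp(-0.9310) = 0.3942

0.3942


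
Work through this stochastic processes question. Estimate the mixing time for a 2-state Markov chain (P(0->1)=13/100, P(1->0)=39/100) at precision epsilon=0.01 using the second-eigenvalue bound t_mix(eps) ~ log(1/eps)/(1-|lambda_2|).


lambda_2 = |1 - p01 - p10| = |1 - 0.1300 - 0.3900| = 0.4800
t_mix ~ log(1/eps)/(1 - |lambda_2|)
= log(100)/(1 - 0.4800) = 4.6052/0.5200
= 8.8561

8.8561


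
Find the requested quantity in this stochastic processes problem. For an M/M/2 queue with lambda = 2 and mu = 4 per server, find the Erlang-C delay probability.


a = lambda/mu = 0.5000
rho = a/c = 0.2500
Erlang-C formula applied:
C(c,a) = 0.1000

0.1000


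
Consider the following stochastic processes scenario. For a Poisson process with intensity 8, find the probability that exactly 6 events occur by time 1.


P(N(t)=k) = (lambda*t)^k * exp(-lambda*t) / k!
lambda*t = 8
= 8^6 * exp(-8) / 6!
= 262144 * 3.3546e-04 / 720
= 0.1221

0.1221


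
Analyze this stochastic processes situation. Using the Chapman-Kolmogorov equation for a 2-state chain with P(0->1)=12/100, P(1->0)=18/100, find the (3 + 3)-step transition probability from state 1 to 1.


P^6 = P^3 * P^3
Computing via matrix multiplication of the transition matrix.
Entry (1,1) of P^6 = 0.4706

0.4706


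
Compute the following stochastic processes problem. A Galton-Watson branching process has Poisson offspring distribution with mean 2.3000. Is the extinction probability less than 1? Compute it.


Since mu = 2.3000 > 1, extinction prob q < 1.
Solve s = exp(mu*(s-1)) iteratively.
q = 0.1376

0.1376
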